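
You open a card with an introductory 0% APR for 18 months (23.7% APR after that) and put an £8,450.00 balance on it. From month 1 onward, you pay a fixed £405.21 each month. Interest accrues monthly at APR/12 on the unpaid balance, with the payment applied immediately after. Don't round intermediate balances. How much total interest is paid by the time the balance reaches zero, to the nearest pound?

£46

Promo months 1–18 at r₀ = 0%/12 = 0; months 19+ at r₁ = 23.7%/12 = 0.01975.
After month 18 (no interest yet): B = £8,450.00 − 18·£405.21 = £1,156.22.
Then at r₁ with £405.21/mo: n₂ = −ln(1 − r₁·B/P)/ln(1+r₁) ≈ 2.97 → 3 more payments.
Total paid = 20·£405.21 + £391.50 = £8,495.70; interest = £8,495.70 − £8,450.00 = £45.70.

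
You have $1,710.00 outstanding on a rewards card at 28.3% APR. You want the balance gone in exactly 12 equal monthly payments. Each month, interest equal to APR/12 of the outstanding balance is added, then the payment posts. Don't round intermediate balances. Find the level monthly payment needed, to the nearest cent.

$165.28

Monthly rate r = 28.3%/12 = 2.35833% = 0.0235833.
Level-payment amortization: P = B₀·r / (1 − (1+r)^(−n)) = 1710.00·0.0235833 / (1 − 1.02358^(−12)).
Denominator 1 − (1+r)^(−12) = 0.244000461.
P = 40.3275 / 0.244000461 ≈ 165.28.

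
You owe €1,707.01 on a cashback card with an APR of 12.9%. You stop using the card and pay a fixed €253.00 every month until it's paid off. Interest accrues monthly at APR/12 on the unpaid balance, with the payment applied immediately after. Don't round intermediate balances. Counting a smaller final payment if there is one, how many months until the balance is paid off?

8 months

Monthly rate r = 12.9%/12 = 1.075% = 0.01075.
Recurrence: B ← B·(1+r) − €253.00.
Month 1: interest €18.35; balance after payment €1,472.36.
Month 2: interest €15.83; balance after payment €1,235.19.
Closed form: n = −ln(1 − rB₀/P)/ln(1+r) = −ln(0.92747)/ln(1.01075) ≈ 7.042, so the balance reaches zero during payment 8.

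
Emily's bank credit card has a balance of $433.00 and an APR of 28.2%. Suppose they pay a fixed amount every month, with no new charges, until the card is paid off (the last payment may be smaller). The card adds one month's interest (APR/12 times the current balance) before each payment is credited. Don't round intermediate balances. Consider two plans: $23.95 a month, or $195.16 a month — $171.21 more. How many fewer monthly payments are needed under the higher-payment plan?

21 fewer payments

Monthly rate r = 28.2%/12 = 2.35% = 0.0235.
At $23.95/mo: n = ⌈−ln(1 − rB₀/P)/ln(1+r)⌉ = 24 payments (last $19.53); total interest = total paid − $433.00 = $137.38.
At $195.16/mo: 3 payments (last $60.06); total interest $17.38.
Payments saved = 24 − 3 = 21.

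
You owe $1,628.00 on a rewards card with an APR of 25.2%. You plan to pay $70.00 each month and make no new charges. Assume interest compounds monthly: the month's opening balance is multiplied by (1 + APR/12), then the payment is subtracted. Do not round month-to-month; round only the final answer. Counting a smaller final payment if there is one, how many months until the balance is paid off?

Monthly rate r = 25.2%/12 = 2.1% = 0.021.
Recurrence: B ← B·(1+r) − $70.00.
Month 1: interest $34.19; balance after payment $1,592.19.
Month 2: interest $33.44; balance after payment $1,555.62.
Closed form: n = −ln(1 − rB₀/P)/ln(1+r) = −ln(0.5116)/ln(1.021) ≈ 32.249, so the balance reaches zero during payment 33.

33 payments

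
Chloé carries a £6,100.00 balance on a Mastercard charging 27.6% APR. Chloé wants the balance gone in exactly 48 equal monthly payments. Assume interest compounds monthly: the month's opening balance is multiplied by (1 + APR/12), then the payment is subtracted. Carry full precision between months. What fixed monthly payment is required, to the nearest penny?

£211.20

Monthly rate r = 27.6%/12 = 2.3% = 0.023.
Level-payment amortization: P = B₀·r / (1 − (1+r)^(−n)) = 6100.00·0.023 / (1 − 1.023^(−48)).
Denominator 1 − (1+r)^(−48) = 0.6642859.
P = 140.3 / 0.6642859 ≈ 211.20.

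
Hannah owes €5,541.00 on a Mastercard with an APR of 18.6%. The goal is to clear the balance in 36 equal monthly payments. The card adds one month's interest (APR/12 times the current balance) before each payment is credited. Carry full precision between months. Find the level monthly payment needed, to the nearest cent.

Monthly rate r = 18.6%/12 = 1.55% = 0.0155.
Level-payment amortization: P = B₀·r / (1 − (1+r)^(−n)) = 5541.00·0.0155 / (1 − 1.0155^(−36)).
Denominator 1 − (1+r)^(−36) = 0.425192268.
P = 85.8855 / 0.425192268 ≈ 201.99.

€201.99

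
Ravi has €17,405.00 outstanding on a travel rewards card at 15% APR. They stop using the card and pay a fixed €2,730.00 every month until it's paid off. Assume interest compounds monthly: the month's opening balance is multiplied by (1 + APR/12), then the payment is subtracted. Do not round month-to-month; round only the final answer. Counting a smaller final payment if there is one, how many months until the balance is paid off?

Monthly rate r = 15%/12 = 1.25% = 0.0125.
Recurrence: B ← B·(1+r) − €2,730.00.
Month 1: interest €217.56; balance after payment €14,892.56.
Month 2: interest €186.16; balance after payment €12,348.72.
Closed form: n = −ln(1 − rB₀/P)/ln(1+r) = −ln(0.92031)/ln(1.0125) ≈ 6.685, so the balance reaches zero during payment 7.

7 payments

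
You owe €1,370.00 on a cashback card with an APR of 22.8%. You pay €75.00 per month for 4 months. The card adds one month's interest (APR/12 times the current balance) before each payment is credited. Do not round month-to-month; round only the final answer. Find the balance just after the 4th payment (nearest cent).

€1,168.47

Monthly rate r = 22.8%/12 = 1.9% = 0.019.
Each month: B ← B·(1+r) − €75.00.
Month 1: interest €26.03; balance after payment €1,321.03.
Month 2: interest €25.10; balance after payment €1,271.13.
Month 3: interest €24.15; balance after payment €1,220.28.
Month 4: interest €23.19; balance after payment €1,168.47.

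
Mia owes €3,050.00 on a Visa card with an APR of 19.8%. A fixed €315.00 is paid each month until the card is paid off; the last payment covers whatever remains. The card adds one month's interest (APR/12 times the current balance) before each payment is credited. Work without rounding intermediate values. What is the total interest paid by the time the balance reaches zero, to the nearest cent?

Monthly rate r = 19.8%/12 = 1.65% = 0.0165.
Payoff takes n = ⌈−ln(1 − rB₀/P)/ln(1+r)⌉ = ⌈10.636⌉ = 11 payments; the last is €201.09.
Total paid = 10·€315.00 + €201.09 = €3,351.09.
Total interest = total paid − principal = €3,351.09 − €3,050.00 = €301.09.

€301.09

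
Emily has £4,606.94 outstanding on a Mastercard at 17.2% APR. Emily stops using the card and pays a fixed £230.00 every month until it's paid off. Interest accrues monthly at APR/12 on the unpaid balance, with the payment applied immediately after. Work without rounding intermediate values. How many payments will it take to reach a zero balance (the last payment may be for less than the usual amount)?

Monthly rate r = 17.2%/12 = 1.43333% = 0.0143333.
Recurrence: B ← B·(1+r) − £230.00.
Month 1: interest £66.03; balance after payment £4,442.97.
Month 2: interest £63.68; balance after payment £4,276.66.
Closed form: n = −ln(1 − rB₀/P)/ln(1+r) = −ln(0.7129)/ln(1.01433) ≈ 23.779, so the balance reaches zero during payment 24.

24 months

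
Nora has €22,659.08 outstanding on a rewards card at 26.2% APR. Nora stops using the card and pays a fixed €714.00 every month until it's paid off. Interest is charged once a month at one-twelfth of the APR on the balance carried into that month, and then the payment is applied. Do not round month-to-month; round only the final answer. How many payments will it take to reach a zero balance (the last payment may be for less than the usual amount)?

55 payments

Monthly rate r = 26.2%/12 = 2.18333% = 0.0218333.
Recurrence: B ← B·(1+r) − €714.00.
Month 1: interest €494.72; balance after payment €22,439.80.
Month 2: interest €489.94; balance after payment €22,215.74.
Closed form: n = −ln(1 − rB₀/P)/ln(1+r) = −ln(0.30711)/ln(1.02183) ≈ 54.659, so the balance reaches zero during payment 55.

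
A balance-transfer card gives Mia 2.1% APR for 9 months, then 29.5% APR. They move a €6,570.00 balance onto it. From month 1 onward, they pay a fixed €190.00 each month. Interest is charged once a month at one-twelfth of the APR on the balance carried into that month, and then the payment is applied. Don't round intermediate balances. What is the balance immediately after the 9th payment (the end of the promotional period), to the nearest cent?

€4,952.19

Promo months 1–9 at r₀ = 2.1%/12 = 0.00175; months 10+ at r₁ = 29.5%/12 = 0.0245833.
After month 9: iterate B ← B·(1+r₀) − €190.00 for 9 months → €4,952.19.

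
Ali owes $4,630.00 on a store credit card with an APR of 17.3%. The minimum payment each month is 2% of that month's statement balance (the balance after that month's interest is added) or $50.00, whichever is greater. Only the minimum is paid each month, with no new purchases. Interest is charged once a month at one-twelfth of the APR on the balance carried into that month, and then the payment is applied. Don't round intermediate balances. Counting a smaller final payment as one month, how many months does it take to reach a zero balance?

Monthly rate r = 17.3%/12 = 1.44167% = 0.0144167.
While 2% of the post-interest balance exceeds $50.00, each month B ← (B·(1+r))·(1 − 0.02), i.e. B shrinks by the factor (1+r)·0.98 = 0.99413.
This holds for months 1–108. Entering month 109 the balance is $2,451.13; 2% of the post-interest balance is now below $50.00, so the flat $50.00 minimum applies from here.
From month 109 a fixed $50.00 at rate r clears $2,451.13 in 86 more payments. Total: 108 + 86 = 194 months.

194 months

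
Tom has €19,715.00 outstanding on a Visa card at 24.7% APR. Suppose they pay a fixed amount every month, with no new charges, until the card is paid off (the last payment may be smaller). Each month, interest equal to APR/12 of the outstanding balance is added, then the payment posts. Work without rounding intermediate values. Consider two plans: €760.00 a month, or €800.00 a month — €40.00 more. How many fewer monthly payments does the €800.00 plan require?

Monthly rate r = 24.7%/12 = 2.05833% = 0.0205833.
At €760.00/mo: n = ⌈−ln(1 − rB₀/P)/ln(1+r)⌉ = 38 payments (last €360.27); total interest = total paid − €19,715.00 = €8,765.27.
At €800.00/mo: 35 payments (last €591.58); total interest €8,076.58.
Payments saved = 38 − 35 = 3.

3 fewer payments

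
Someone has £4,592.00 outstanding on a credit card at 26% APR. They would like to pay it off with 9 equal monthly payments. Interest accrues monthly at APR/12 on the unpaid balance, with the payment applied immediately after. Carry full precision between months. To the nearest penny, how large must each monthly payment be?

£567.08

Monthly rate r = 26%/12 = 2.16667% = 0.0216667.
Level-payment amortization: P = B₀·r / (1 − (1+r)^(−n)) = 4592.00·0.0216667 / (1 − 1.02167^(−9)).
Denominator 1 − (1+r)^(−9) = 0.175450025.
P = 99.4933 / 0.175450025 ≈ 567.08.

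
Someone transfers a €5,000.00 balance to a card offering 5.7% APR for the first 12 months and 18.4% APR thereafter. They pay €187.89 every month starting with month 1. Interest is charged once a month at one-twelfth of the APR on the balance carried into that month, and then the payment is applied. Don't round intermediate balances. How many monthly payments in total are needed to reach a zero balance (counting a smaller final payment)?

Promo months 1–12 at r₀ = 5.7%/12 = 0.00475; months 13+ at r₁ = 18.4%/12 = 0.0153333.
After month 12: iterate B ← B·(1+r₀) − €187.89 for 12 months → €2,978.04.
Then at r₁ with €187.89/mo: n₂ = −ln(1 − r₁·B/P)/ln(1+r₁) ≈ 18.30 → 19 more payments.

31 months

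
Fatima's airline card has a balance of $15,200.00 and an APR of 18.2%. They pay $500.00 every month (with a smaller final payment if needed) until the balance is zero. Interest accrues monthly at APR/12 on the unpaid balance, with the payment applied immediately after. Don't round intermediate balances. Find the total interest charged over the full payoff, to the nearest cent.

Monthly rate r = 18.2%/12 = 1.51667% = 0.0151667.
Payoff takes n = ⌈−ln(1 − rB₀/P)/ln(1+r)⌉ = ⌈41.066⌉ = 42 payments; the last is $33.40.
Total paid = 41·$500.00 + $33.40 = $20,533.40.
Total interest = total paid − principal = $20,533.40 − $15,200.00 = $5,333.40.

$5,333.40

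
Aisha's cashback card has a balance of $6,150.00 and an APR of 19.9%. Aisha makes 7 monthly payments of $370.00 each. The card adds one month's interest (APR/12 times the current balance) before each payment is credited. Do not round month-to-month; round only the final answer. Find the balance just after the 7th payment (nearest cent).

Monthly rate r = 19.9%/12 = 1.65833% = 0.0165833.
Each month: B ← B·(1+r) − $370.00.
Month 1: interest $101.99; balance after payment $5,881.99.
Month 2: interest $97.54; balance after payment $5,609.53.
Month 3: interest $93.02; balance after payment $5,332.56.
Month 4: interest $88.43; balance after payment $5,050.99.
Month 5: interest $83.76; balance after payment $4,764.75.
Month 6: interest $79.02; balance after payment $4,473.76.
Month 7: interest $74.19; balance after payment $4,177.95.

$4,177.95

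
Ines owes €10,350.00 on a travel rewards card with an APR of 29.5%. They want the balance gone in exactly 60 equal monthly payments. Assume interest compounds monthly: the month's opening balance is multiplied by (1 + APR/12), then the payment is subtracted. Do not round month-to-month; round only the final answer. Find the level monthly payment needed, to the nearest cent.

€331.69

Monthly rate r = 29.5%/12 = 2.45833% = 0.0245833.
Level-payment amortization: P = B₀·r / (1 − (1+r)^(−n)) = 10350.00·0.0245833 / (1 − 1.02458^(−60)).
Denominator 1 − (1+r)^(−60) = 0.767103598.
P = 254.438 / 0.767103598 ≈ 331.69.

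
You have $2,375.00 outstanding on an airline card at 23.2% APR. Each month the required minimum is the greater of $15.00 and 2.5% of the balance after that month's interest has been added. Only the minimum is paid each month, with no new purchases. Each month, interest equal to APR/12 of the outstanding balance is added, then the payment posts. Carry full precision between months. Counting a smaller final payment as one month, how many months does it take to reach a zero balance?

301 months

Monthly rate r = 23.2%/12 = 1.93333% = 0.0193333.
While 2.5% of the post-interest balance exceeds $15.00, each month B ← (B·(1+r))·(1 − 0.025), i.e. B shrinks by the factor (1+r)·0.975 = 0.99385.
This holds for months 1–227. Entering month 228 the balance is $585.46; 2.5% of the post-interest balance is now below $15.00, so the flat $15.00 minimum applies from here.
From month 228 a fixed $15.00 at rate r clears $585.46 in 74 more payments. Total: 227 + 74 = 301 months.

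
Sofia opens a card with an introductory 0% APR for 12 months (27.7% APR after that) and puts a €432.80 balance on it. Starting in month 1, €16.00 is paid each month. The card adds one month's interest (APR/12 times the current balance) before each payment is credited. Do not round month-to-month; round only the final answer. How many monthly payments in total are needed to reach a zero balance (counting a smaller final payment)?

Promo months 1–12 at r₀ = 0%/12 = 0; months 13+ at r₁ = 27.7%/12 = 0.0230833.
After month 12 (no interest yet): B = €432.80 − 12·€16.00 = €240.80.
Then at r₁ with €16.00/mo: n₂ = −ln(1 − r₁·B/P)/ln(1+r₁) ≈ 18.70 → 19 more payments.

31 months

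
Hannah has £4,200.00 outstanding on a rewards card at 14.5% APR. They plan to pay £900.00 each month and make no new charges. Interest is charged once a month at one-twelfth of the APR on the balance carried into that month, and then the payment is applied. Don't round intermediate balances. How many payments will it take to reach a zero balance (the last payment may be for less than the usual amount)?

Monthly rate r = 14.5%/12 = 1.20833% = 0.0120833.
Recurrence: B ← B·(1+r) − £900.00.
Month 1: interest £50.75; balance after payment £3,350.75.
Month 2: interest £40.49; balance after payment £2,491.24.
Month 3: interest £30.10; balance after payment £1,621.34.
Month 4: interest £19.59; balance after payment £740.93.
Month 5: interest £8.95; balance after payment £0.00.

5 payments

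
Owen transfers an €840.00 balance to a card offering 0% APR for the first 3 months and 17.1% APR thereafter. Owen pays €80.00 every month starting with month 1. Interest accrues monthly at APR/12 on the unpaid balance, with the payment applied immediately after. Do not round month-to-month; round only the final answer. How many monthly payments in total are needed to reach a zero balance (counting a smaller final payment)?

Promo months 1–3 at r₀ = 0%/12 = 0; months 4+ at r₁ = 17.1%/12 = 0.01425.
After month 3 (no interest yet): B = €840.00 − 3·€80.00 = €600.00.
Then at r₁ with €80.00/mo: n₂ = −ln(1 − r₁·B/P)/ln(1+r₁) ≈ 7.99 → 8 more payments.

11 payments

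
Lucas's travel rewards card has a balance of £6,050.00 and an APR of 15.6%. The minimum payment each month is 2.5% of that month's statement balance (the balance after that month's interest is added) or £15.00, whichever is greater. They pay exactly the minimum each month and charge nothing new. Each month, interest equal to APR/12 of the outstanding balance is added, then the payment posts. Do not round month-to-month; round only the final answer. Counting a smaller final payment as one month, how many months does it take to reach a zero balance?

Monthly rate r = 15.6%/12 = 1.3% = 0.013.
While 2.5% of the post-interest balance exceeds £15.00, each month B ← (B·(1+r))·(1 − 0.025), i.e. B shrinks by the factor (1+r)·0.975 = 0.98767.
This holds for months 1–188. Entering month 189 the balance is £587.76; 2.5% of the post-interest balance is now below £15.00, so the flat £15.00 minimum applies from here.
From month 189 a fixed £15.00 at rate r clears £587.76 in 56 more payments. Total: 188 + 56 = 244 months.

244 months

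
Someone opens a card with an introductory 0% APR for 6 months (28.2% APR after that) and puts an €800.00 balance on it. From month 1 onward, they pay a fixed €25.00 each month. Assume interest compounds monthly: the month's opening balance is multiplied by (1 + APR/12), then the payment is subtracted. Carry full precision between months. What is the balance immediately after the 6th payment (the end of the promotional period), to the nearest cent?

€650.00

Promo months 1–6 at r₀ = 0%/12 = 0; months 7+ at r₁ = 28.2%/12 = 0.0235.
After month 6 (no interest yet): B = €800.00 − 6·€25.00 = €650.00.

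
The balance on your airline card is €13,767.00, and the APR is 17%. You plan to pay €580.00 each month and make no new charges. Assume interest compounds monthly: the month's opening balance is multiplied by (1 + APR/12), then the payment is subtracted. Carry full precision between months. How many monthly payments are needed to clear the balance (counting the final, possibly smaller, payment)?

30 months

Monthly rate r = 17%/12 = 1.41667% = 0.0141667.
Recurrence: B ← B·(1+r) − €580.00.
Month 1: interest €195.03; balance after payment €13,382.03.
Month 2: interest €189.58; balance after payment €12,991.61.
Closed form: n = −ln(1 − rB₀/P)/ln(1+r) = −ln(0.66374)/ln(1.01417) ≈ 29.136, so the balance reaches zero during payment 30.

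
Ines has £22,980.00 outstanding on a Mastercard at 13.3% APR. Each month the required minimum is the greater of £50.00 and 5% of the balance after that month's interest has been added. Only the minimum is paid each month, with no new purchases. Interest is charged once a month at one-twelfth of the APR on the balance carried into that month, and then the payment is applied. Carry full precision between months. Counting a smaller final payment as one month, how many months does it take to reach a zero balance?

101 months

Monthly rate r = 13.3%/12 = 1.10833% = 0.0110833.
While 5% of the post-interest balance exceeds £50.00, each month B ← (B·(1+r))·(1 − 0.05), i.e. B shrinks by the factor (1+r)·0.95 = 0.96053.
This holds for months 1–79. Entering month 80 the balance is £954.30; 5% of the post-interest balance is now below £50.00, so the flat £50.00 minimum applies from here.
From month 80 a fixed £50.00 at rate r clears £954.30 in 22 more payments. Total: 79 + 22 = 101 months.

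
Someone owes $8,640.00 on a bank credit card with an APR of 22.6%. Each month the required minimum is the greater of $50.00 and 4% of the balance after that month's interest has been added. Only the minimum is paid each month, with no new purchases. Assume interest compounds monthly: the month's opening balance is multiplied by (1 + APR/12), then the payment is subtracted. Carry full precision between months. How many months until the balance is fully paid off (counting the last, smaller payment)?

Monthly rate r = 22.6%/12 = 1.88333% = 0.0188333.
While 4% of the post-interest balance exceeds $50.00, each month B ← (B·(1+r))·(1 − 0.04), i.e. B shrinks by the factor (1+r)·0.96 = 0.97808.
This holds for months 1–89. Entering month 90 the balance is $1,201.80; 4% of the post-interest balance is now below $50.00, so the flat $50.00 minimum applies from here.
From month 90 a fixed $50.00 at rate r clears $1,201.80 in 33 more payments. Total: 89 + 33 = 122 months.

122 months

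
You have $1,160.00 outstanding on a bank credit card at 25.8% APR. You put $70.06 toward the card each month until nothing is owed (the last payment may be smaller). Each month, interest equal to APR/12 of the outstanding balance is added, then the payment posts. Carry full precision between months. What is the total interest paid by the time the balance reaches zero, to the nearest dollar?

$289

Monthly rate r = 25.8%/12 = 2.15% = 0.0215.
Payoff takes n = ⌈−ln(1 − rB₀/P)/ln(1+r)⌉ = ⌈20.686⌉ = 21 payments; the last is $48.19.
Total paid = 20·$70.06 + $48.19 = $1,449.39.
Total interest = total paid − principal = $1,449.39 − $1,160.00 = $289.39.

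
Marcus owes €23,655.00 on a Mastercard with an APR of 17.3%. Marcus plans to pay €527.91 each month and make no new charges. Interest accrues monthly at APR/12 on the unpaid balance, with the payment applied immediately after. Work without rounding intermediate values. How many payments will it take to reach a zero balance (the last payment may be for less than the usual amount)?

73 payments

Monthly rate r = 17.3%/12 = 1.44167% = 0.0144167.
Recurrence: B ← B·(1+r) − €527.91.
Month 1: interest €341.03; balance after payment €23,468.12.
Month 2: interest €338.33; balance after payment €23,278.54.
Closed form: n = −ln(1 − rB₀/P)/ln(1+r) = −ln(0.35401)/ln(1.01442) ≈ 72.548, so the balance reaches zero during payment 73.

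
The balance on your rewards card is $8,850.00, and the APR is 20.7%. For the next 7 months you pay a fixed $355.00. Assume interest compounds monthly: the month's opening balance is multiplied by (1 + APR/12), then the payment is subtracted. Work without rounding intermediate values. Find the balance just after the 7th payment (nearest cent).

Monthly rate r = 20.7%/12 = 1.725% = 0.01725.
Each month: B ← B·(1+r) − $355.00.
Month 1: interest $152.66; balance after payment $8,647.66.
Month 2: interest $149.17; balance after payment $8,441.83.
Month 3: interest $145.62; balance after payment $8,232.46.
Month 4: interest $142.01; balance after payment $8,019.47.
Month 5: interest $138.34; balance after payment $7,802.80.
Month 6: interest $134.60; balance after payment $7,582.40.
Month 7: interest $130.80; balance after payment $7,358.20.

$7,358.20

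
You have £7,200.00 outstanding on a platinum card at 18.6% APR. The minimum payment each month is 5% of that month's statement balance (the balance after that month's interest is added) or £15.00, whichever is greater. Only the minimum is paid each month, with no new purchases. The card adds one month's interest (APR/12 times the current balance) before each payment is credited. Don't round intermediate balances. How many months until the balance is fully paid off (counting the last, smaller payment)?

113 months

Monthly rate r = 18.6%/12 = 1.55% = 0.0155.
While 5% of the post-interest balance exceeds £15.00, each month B ← (B·(1+r))·(1 − 0.05), i.e. B shrinks by the factor (1+r)·0.95 = 0.96473.
This holds for months 1–89. Entering month 90 the balance is £294.61; 5% of the post-interest balance is now below £15.00, so the flat £15.00 minimum applies from here.
From month 90 a fixed £15.00 at rate r clears £294.61 in 24 more payments. Total: 89 + 24 = 113 months.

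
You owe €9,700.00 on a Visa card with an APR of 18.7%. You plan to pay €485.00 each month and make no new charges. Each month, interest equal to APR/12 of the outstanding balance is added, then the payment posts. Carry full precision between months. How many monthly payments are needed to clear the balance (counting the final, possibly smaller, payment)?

Monthly rate r = 18.7%/12 = 1.55833% = 0.0155833.
Recurrence: B ← B·(1+r) − €485.00.
Month 1: interest €151.16; balance after payment €9,366.16.
Month 2: interest €145.96; balance after payment €9,027.11.
Closed form: n = −ln(1 − rB₀/P)/ln(1+r) = −ln(0.68833)/ln(1.01558) ≈ 24.153, so the balance reaches zero during payment 25.

25 months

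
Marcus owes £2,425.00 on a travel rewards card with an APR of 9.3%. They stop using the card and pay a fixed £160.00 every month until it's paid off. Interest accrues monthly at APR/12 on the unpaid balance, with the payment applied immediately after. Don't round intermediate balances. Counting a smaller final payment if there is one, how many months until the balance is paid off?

17 payments

Monthly rate r = 9.3%/12 = 0.775% = 0.00775.
Recurrence: B ← B·(1+r) − £160.00.
Month 1: interest £18.79; balance after payment £2,283.79.
Month 2: interest £17.70; balance after payment £2,141.49.
Closed form: n = −ln(1 − rB₀/P)/ln(1+r) = −ln(0.88254)/ln(1.00775) ≈ 16.185, so the balance reaches zero during payment 17.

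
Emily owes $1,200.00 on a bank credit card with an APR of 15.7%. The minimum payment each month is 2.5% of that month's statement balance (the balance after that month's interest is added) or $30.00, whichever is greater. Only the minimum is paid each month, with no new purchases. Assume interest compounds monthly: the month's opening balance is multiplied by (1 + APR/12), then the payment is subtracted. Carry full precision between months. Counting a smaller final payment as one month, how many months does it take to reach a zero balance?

Monthly rate r = 15.7%/12 = 1.30833% = 0.0130833.
While 2.5% of the post-interest balance exceeds $30.00, each month B ← (B·(1+r))·(1 − 0.025), i.e. B shrinks by the factor (1+r)·0.975 = 0.98776.
This holds for months 1–2. Entering month 3 the balance is $1,170.79; 2.5% of the post-interest balance is now below $30.00, so the flat $30.00 minimum applies from here.
From month 3 a fixed $30.00 at rate r clears $1,170.79 in 55 more payments. Total: 2 + 55 = 57 months.

57 months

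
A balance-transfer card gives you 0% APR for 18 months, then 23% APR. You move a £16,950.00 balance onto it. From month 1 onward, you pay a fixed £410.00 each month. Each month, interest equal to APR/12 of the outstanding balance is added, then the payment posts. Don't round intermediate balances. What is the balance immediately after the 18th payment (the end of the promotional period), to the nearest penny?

£9,570.00

Promo months 1–18 at r₀ = 0%/12 = 0; months 19+ at r₁ = 23%/12 = 0.0191667.
After month 18 (no interest yet): B = £16,950.00 − 18·£410.00 = £9,570.00.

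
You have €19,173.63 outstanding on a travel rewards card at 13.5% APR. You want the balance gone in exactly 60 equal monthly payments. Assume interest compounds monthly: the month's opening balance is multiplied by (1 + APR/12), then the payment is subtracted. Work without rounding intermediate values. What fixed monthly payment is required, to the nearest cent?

€441.18

Monthly rate r = 13.5%/12 = 1.125% = 0.01125.
Level-payment amortization: P = B₀·r / (1 − (1+r)^(−n)) = 19173.63·0.01125 / (1 − 1.01125^(−60)).
Denominator 1 − (1+r)^(−60) = 0.488921134.
P = 215.703 / 0.488921134 ≈ 441.18.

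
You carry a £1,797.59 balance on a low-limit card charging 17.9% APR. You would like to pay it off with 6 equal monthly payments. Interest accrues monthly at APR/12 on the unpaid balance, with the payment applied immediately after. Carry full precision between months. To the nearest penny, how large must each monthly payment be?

Monthly rate r = 17.9%/12 = 1.49167% = 0.0149167.
Level-payment amortization: P = B₀·r / (1 − (1+r)^(−n)) = 1797.59·0.0149167 / (1 − 1.01492^(−6)).
Denominator 1 − (1+r)^(−6) = 0.0850071646.
P = 26.8141 / 0.0850071646 ≈ 315.43.

£315.43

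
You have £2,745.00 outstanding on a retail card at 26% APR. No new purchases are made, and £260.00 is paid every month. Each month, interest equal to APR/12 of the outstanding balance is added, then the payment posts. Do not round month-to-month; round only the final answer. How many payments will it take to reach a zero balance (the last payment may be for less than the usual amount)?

13 payments

Monthly rate r = 26%/12 = 2.16667% = 0.0216667.
Recurrence: B ← B·(1+r) − £260.00.
Month 1: interest £59.48; balance after payment £2,544.47.
Month 2: interest £55.13; balance after payment £2,339.61.
Closed form: n = −ln(1 − rB₀/P)/ln(1+r) = −ln(0.77125)/ln(1.02167) ≈ 12.118, so the balance reaches zero during payment 13.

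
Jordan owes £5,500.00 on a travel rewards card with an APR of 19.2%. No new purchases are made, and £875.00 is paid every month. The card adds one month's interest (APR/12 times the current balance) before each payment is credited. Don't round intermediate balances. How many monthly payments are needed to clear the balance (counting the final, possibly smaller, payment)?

Monthly rate r = 19.2%/12 = 1.6% = 0.016.
Recurrence: B ← B·(1+r) − £875.00.
Month 1: interest £88.00; balance after payment £4,713.00.
Month 2: interest £75.41; balance after payment £3,913.41.
Closed form: n = −ln(1 − rB₀/P)/ln(1+r) = −ln(0.89943)/ln(1.016) ≈ 6.678, so the balance reaches zero during payment 7.

7 payments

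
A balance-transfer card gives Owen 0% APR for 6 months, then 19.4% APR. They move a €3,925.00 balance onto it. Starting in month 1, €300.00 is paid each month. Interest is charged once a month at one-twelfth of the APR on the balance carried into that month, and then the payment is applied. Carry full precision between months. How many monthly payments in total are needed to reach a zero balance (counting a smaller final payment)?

14 payments

Promo months 1–6 at r₀ = 0%/12 = 0; months 7+ at r₁ = 19.4%/12 = 0.0161667.
After month 6 (no interest yet): B = €3,925.00 − 6·€300.00 = €2,125.00.
Then at r₁ with €300.00/mo: n₂ = −ln(1 − r₁·B/P)/ln(1+r₁) ≈ 7.58 → 8 more payments.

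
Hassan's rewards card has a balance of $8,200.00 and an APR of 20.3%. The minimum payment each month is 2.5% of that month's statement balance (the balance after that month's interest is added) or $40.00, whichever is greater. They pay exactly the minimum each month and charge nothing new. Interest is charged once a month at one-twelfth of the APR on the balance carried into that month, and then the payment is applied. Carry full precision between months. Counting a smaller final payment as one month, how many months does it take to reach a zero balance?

259 months

Monthly rate r = 20.3%/12 = 1.69167% = 0.0169167.
While 2.5% of the post-interest balance exceeds $40.00, each month B ← (B·(1+r))·(1 − 0.025), i.e. B shrinks by the factor (1+r)·0.975 = 0.99149.
This holds for months 1–194. Entering month 195 the balance is $1,563.40; 2.5% of the post-interest balance is now below $40.00, so the flat $40.00 minimum applies from here.
From month 195 a fixed $40.00 at rate r clears $1,563.40 in 65 more payments. Total: 194 + 65 = 259 months.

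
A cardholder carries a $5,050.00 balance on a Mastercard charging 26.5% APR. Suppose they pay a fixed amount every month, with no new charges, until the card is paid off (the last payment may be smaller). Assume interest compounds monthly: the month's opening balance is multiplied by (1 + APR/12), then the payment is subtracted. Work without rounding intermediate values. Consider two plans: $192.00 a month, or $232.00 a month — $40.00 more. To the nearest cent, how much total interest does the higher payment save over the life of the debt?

$683.52

Monthly rate r = 26.5%/12 = 2.20833% = 0.0220833.
At $192.00/mo: n = ⌈−ln(1 − rB₀/P)/ln(1+r)⌉ = 40 payments (last $155.20); total interest = total paid − $5,050.00 = $2,593.20.
At $232.00/mo: 30 payments (last $231.68); total interest $1,909.68.
Interest saved = $2,593.20 − $1,909.68 = $683.52.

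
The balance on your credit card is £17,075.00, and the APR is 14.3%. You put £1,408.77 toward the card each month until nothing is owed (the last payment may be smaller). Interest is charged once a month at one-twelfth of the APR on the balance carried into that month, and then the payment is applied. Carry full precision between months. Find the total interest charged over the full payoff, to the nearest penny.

Monthly rate r = 14.3%/12 = 1.19167% = 0.0119167.
Payoff takes n = ⌈−ln(1 − rB₀/P)/ln(1+r)⌉ = ⌈13.168⌉ = 14 payments; the last is £238.24.
Total paid = 13·£1,408.77 + £238.24 = £18,552.25.
Total interest = total paid − principal = £18,552.25 − £17,075.00 = £1,477.25.

£1,477.25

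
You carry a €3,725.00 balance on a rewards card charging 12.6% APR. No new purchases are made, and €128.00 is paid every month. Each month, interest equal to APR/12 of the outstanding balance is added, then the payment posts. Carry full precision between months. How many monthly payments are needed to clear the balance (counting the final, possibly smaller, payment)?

35 payments

Monthly rate r = 12.6%/12 = 1.05% = 0.0105.
Recurrence: B ← B·(1+r) − €128.00.
Month 1: interest €39.11; balance after payment €3,636.11.
Month 2: interest €38.18; balance after payment €3,546.29.
Closed form: n = −ln(1 − rB₀/P)/ln(1+r) = −ln(0.69443)/ln(1.0105) ≈ 34.911, so the balance reaches zero during payment 35.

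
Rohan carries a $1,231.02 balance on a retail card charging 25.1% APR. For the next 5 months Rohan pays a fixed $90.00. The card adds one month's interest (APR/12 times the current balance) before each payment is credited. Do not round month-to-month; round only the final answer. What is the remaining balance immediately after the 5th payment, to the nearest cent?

Monthly rate r = 25.1%/12 = 2.09167% = 0.0209167.
Each month: B ← B·(1+r) − $90.00.
Month 1: interest $25.75; balance after payment $1,166.77.
Month 2: interest $24.40; balance after payment $1,101.17.
Month 3: interest $23.03; balance after payment $1,034.21.
Month 4: interest $21.63; balance after payment $965.84.
Month 5: interest $20.20; balance after payment $896.04.

$896.04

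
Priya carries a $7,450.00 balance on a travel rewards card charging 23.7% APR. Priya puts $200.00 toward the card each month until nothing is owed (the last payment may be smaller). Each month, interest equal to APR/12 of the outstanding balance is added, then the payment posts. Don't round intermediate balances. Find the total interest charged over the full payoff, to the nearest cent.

Monthly rate r = 23.7%/12 = 1.975% = 0.01975.
Payoff takes n = ⌈−ln(1 − rB₀/P)/ln(1+r)⌉ = ⌈68.036⌉ = 69 payments; the last is $7.36.
Total paid = 68·$200.00 + $7.36 = $13,607.36.
Total interest = total paid − principal = $13,607.36 − $7,450.00 = $6,157.36.

$6,157.36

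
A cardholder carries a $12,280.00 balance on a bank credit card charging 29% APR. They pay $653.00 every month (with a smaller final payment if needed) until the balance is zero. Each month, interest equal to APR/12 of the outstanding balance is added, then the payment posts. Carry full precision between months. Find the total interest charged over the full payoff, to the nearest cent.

$4,293.20

Monthly rate r = 29%/12 = 2.41667% = 0.0241667.
Payoff takes n = ⌈−ln(1 − rB₀/P)/ln(1+r)⌉ = ⌈25.377⌉ = 26 payments; the last is $248.20.
Total paid = 25·$653.00 + $248.20 = $16,573.20.
Total interest = total paid − principal = $16,573.20 − $12,280.00 = $4,293.20.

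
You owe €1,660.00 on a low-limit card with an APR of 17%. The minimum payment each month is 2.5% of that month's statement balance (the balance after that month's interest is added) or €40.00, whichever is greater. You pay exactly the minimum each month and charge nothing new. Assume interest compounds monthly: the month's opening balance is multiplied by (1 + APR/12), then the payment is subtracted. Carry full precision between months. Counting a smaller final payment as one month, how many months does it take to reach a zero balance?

63 months

Monthly rate r = 17%/12 = 1.41667% = 0.0141667.
While 2.5% of the post-interest balance exceeds €40.00, each month B ← (B·(1+r))·(1 − 0.025), i.e. B shrinks by the factor (1+r)·0.975 = 0.98881.
This holds for months 1–5. Entering month 6 the balance is €1,569.20; 2.5% of the post-interest balance is now below €40.00, so the flat €40.00 minimum applies from here.
From month 6 a fixed €40.00 at rate r clears €1,569.20 in 58 more payments. Total: 5 + 58 = 63 months.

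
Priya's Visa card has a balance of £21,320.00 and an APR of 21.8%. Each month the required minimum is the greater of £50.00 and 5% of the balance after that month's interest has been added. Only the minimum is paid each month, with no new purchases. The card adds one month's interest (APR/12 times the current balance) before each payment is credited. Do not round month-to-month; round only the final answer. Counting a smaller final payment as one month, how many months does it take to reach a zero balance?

117 months

Monthly rate r = 21.8%/12 = 1.81667% = 0.0181667.
While 5% of the post-interest balance exceeds £50.00, each month B ← (B·(1+r))·(1 − 0.05), i.e. B shrinks by the factor (1+r)·0.95 = 0.96726.
This holds for months 1–93. Entering month 94 the balance is £964.36; 5% of the post-interest balance is now below £50.00, so the flat £50.00 minimum applies from here.
From month 94 a fixed £50.00 at rate r clears £964.36 in 24 more payments. Total: 93 + 24 = 117 months.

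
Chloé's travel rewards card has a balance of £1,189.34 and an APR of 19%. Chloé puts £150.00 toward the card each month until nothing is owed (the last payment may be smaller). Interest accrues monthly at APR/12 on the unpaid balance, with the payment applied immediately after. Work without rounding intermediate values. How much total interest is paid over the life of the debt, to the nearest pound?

Monthly rate r = 19%/12 = 1.58333% = 0.0158333.
Payoff takes n = ⌈−ln(1 − rB₀/P)/ln(1+r)⌉ = ⌈8.540⌉ = 9 payments; the last is £81.23.
Total paid = 8·£150.00 + £81.23 = £1,281.23.
Total interest = total paid − principal = £1,281.23 − £1,189.34 = £91.89.

£92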